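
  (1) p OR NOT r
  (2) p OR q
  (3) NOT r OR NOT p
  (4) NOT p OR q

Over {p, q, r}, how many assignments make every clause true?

2

There are 2^3 = 8 truth assignments over (p, q, r).
Check each against the 4 clauses (columns in the order p, q, r):
  F F F  ✗ fails (p OR q)
  F F T  ✗ fails (p OR NOT r)
  F T F  ✓ satisfies all
  F T T  ✗ fails (p OR NOT r)
  T F F  ✗ fails (NOT p OR q)
  T F T  ✗ fails (NOT r OR NOT p)
  T T F  ✓ satisfies all
  T T T  ✗ fails (NOT r OR NOT p)
2 of the 8 rows are models.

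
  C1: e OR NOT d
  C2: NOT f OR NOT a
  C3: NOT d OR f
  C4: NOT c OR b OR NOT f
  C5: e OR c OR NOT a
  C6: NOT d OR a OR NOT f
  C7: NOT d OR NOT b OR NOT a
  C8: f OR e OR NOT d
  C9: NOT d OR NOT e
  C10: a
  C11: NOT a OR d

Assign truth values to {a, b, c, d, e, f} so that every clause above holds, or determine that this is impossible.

From the singleton clause (a), a = true.
From the singleton clause (NOT f), f = false.
From the singleton clause (NOT d), d = false.
Now (d) is unsatisfied and unit — conflict.

UNSATISFIABLE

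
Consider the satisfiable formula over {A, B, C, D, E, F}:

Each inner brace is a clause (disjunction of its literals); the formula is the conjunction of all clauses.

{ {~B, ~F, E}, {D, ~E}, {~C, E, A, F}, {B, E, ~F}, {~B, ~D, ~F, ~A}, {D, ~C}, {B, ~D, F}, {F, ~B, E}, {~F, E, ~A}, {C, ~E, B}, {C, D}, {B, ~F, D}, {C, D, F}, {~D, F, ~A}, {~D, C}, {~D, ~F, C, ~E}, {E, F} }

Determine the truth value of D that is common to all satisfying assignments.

True

Suppose D = 0.
Unit clause (~E) forces E = 0.
Unit clause (~C) forces C = 0.
But (C) is also a unit clause — contradiction.
So every satisfying assignment has D = True.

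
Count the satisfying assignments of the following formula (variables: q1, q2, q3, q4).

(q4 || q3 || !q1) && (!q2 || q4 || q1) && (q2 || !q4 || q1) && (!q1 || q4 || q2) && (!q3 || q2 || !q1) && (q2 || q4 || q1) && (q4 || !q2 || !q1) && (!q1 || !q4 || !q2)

There are 2^4 = 16 truth assignments over (q1, q2, q3, q4).
Check each against the 8 clauses (columns in the order q1, q2, q3, q4):
  F F F F  ✗ fails (q2 || q4 || q1)
  F F F T  ✗ fails (q2 || !q4 || q1)
  F F T F  ✗ fails (q2 || q4 || q1)
  F F T T  ✗ fails (q2 || !q4 || q1)
  F T F F  ✗ fails (!q2 || q4 || q1)
  F T F T  ✓ satisfies all
  F T T F  ✗ fails (!q2 || q4 || q1)
  F T T T  ✓ satisfies all
  T F F F  ✗ fails (q4 || q3 || !q1)
  T F F T  ✓ satisfies all
  T F T F  ✗ fails (!q1 || q4 || q2)
  T F T T  ✗ fails (!q3 || q2 || !q1)
  T T F F  ✗ fails (q4 || q3 || !q1)
  T T F T  ✗ fails (!q1 || !q4 || !q2)
  T T T F  ✗ fails (q4 || !q2 || !q1)
  T T T T  ✗ fails (!q1 || !q4 || !q2)
3 of the 16 rows are models.

3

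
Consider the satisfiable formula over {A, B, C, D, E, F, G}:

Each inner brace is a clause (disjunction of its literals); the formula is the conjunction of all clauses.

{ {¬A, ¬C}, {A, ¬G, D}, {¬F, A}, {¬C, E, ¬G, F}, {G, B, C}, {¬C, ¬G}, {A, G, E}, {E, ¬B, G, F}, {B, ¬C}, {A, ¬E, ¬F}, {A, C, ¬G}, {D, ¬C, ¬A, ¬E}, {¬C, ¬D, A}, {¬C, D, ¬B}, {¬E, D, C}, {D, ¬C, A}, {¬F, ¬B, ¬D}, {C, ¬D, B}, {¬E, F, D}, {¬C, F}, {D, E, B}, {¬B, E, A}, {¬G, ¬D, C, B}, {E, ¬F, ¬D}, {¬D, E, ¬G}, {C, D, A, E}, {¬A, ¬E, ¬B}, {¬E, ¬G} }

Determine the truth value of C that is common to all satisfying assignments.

Suppose C = True.
Unit clause (¬A) forces A = False.
Unit clause (¬F) forces F = False.
Now (F) is unsatisfied and unit — conflict.
So every satisfying assignment has C = False.

False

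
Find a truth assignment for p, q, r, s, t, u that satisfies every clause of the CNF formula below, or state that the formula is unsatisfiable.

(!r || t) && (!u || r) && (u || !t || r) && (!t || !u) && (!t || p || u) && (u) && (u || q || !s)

UNSATISFIABLE

The clause (u) is unit, so u = true.
The clause (r) is unit, so r = true.
The clause (t) is unit, so t = true.
But (!t) is also a unit clause — contradiction.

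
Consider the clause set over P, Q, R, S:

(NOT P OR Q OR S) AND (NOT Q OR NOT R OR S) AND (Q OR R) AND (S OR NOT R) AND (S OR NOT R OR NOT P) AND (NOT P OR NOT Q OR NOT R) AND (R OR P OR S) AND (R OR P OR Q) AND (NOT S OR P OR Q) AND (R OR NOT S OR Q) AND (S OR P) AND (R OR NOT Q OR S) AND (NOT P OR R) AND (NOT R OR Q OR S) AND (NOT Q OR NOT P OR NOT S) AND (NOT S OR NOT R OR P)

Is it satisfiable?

Try Q = false.
From the singleton clause (R), R = true.
From the singleton clause (S), S = true.
From the singleton clause (P), P = true.
Every clause now holds.
A satisfying assignment: P: true,  Q: false,  R: true,  S: true.

Yes, satisfiable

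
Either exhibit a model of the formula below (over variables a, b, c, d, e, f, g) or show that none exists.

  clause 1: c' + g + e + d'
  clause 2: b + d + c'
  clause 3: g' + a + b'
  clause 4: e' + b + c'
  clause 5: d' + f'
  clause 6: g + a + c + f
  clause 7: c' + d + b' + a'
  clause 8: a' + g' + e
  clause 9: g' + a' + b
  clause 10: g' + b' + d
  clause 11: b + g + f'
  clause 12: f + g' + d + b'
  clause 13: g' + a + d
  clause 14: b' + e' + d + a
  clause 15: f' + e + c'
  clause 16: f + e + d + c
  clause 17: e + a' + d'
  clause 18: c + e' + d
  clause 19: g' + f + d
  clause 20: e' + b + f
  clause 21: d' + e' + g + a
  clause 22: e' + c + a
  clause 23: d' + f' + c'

a=0, b=1, c=0, d=0, e=0, f=1, g=0

Branch on d: set d = 0.
Branch on b: set b = 1.
From the singleton clause (g'), g = 0.
Branch on c: set c = 0.
From the singleton clause (e'), e = 0.
From the singleton clause (f), f = 1.
All clauses hold; a can take either value.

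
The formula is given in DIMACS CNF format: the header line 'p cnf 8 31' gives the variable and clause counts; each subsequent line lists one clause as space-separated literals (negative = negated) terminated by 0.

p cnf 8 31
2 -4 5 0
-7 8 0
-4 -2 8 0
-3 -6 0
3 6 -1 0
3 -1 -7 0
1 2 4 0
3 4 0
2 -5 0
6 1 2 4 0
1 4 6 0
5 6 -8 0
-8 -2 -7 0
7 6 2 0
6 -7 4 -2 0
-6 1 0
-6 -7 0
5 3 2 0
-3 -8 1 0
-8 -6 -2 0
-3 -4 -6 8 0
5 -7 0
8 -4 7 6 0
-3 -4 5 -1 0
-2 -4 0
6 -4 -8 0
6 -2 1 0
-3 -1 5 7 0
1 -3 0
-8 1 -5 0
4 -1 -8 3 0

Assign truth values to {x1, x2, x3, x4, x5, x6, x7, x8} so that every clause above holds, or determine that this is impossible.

Try x7 = False.
Try x3 = True.
(¬x6) alone gives x6 = False.
(x2) alone gives x2 = True.
(¬x4) alone gives x4 = False.
(x1) alone gives x1 = True.
(x5) alone gives x5 = True.
All clauses hold; x8 can take either value.

x1 ↦ True; x2 ↦ True; x3 ↦ True; x4 ↦ False; x5 ↦ True; x6 ↦ False; x7 ↦ False; x8 ↦ True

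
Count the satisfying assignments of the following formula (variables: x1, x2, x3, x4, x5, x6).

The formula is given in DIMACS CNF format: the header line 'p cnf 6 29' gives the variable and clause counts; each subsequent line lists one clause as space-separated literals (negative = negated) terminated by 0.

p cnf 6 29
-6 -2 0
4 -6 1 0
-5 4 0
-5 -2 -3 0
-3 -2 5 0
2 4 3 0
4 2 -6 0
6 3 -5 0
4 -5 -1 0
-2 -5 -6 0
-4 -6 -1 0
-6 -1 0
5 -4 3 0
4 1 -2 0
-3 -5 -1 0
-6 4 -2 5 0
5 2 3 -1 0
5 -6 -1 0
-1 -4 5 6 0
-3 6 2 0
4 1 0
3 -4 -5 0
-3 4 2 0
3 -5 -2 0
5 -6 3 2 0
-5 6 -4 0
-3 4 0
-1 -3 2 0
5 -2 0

2

There are 2^6 = 64 truth assignments over (x1, x2, x3, x4, x5, x6).
Split on x1. With x1 = True, the clauses containing x1 are satisfied and ¬x1 drops from the rest; 0 of the 2^5 = 32 assignments to the other variables satisfy what remains.
With x1 = False, by the same count on the reduced clause set, 2 assignments work.
(One model: x1=F, x2=F, x3=T, x4=T, x5=F, x6=T.)
Total: 0 + 2 = 2.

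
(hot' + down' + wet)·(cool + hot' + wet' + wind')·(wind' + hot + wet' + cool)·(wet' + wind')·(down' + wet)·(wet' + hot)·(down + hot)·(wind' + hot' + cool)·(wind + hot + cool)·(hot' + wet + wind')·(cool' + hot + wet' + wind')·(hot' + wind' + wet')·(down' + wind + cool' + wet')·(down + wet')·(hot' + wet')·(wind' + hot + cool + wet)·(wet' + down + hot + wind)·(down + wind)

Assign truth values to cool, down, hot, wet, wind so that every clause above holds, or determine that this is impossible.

Suppose wet = 0.
Unit clause (down') forces down = 0.
Unit clause (hot) forces hot = 1.
Unit clause (wind') forces wind = 0.
But (wind) is also a unit clause — contradiction.
That branch fails; take wet = 1 instead.
Unit clause (wind') forces wind = 0.
Unit clause (hot) forces hot = 1.
But (hot') is also a unit clause — contradiction.
Neither wet = 1 nor wet = 0 works.

UNSATISFIABLE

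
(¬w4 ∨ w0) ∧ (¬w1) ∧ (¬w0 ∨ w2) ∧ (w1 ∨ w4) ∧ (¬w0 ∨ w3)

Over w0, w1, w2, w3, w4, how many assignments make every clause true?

There are 2^5 = 32 truth assignments over (w0, w1, w2, w3, w4).
Split on w2. With w2 = True, the clauses containing w2 are satisfied and ¬w2 drops from the rest; 1 of the 2^4 = 16 assignments to the other variables satisfy what remains.
With w2 = False, by the same count on the reduced clause set, 0 assignments work.
Total: 1 + 0 = 1.

1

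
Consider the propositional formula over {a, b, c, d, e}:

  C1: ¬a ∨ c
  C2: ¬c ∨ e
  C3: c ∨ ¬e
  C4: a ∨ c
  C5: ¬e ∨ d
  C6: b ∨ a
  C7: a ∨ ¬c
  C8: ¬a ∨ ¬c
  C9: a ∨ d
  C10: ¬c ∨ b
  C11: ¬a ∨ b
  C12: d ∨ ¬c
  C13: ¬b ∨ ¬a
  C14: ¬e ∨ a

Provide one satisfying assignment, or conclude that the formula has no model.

UNSATISFIABLE

Try a = False.
Unit clause (c) forces c = True.
But (¬c) is also a unit clause — contradiction.
That branch fails; take a = True instead.
Unit clause (c) forces c = True.
But (¬c) is also a unit clause — contradiction.
Either choice for a ends in contradiction.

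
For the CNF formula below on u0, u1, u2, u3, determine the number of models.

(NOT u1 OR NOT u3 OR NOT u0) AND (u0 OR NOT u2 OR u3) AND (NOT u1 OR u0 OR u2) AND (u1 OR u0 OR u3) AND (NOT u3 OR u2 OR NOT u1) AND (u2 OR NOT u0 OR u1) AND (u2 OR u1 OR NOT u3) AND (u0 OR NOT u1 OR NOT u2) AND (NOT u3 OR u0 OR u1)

4

There are 2^4 = 16 truth assignments over (u0, u1, u2, u3).
Split on u0. With u0 = true, the clauses containing u0 are satisfied and NOT u0 drops from the rest; 4 of the 2^3 = 8 assignments to the other variables satisfy what remains.
With u0 = false, by the same count on the reduced clause set, 0 assignments work.
(One model: u0=T, u1=F, u2=T, u3=F.)
Total: 4 + 0 = 4.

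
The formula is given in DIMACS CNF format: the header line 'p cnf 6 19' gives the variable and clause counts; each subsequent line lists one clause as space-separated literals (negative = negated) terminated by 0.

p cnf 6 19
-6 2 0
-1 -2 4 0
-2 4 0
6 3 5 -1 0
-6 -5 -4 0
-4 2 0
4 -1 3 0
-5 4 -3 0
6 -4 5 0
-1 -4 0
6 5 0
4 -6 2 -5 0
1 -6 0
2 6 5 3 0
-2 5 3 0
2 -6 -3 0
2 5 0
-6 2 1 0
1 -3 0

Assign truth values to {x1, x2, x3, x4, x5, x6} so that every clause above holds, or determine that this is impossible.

Try x6 = False.
The clause (x5) is unit, so x5 = True.
Try x2 = True.
The clause (x4) is unit, so x4 = True.
The clause (¬x1) is unit, so x1 = False.
The clause (¬x3) is unit, so x3 = False.
This assignment satisfies each clause.

x1=False,  x2=True,  x3=False,  x4=True,  x5=True,  x6=False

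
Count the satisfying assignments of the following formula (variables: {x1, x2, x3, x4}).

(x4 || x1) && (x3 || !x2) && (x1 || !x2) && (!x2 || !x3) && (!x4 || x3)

4

There are 2^4 = 16 truth assignments over (x1, x2, x3, x4).
Check each against the 5 clauses (columns in the order x1, x2, x3, x4):
  F F F F  ✗ fails (x4 || x1)
  F F F T  ✗ fails (!x4 || x3)
  F F T F  ✗ fails (x4 || x1)
  F F T T  ✓ satisfies all
  F T F F  ✗ fails (x4 || x1)
  F T F T  ✗ fails (x3 || !x2)
  F T T F  ✗ fails (x4 || x1)
  F T T T  ✗ fails (x1 || !x2)
  T F F F  ✓ satisfies all
  T F F T  ✗ fails (!x4 || x3)
  T F T F  ✓ satisfies all
  T F T T  ✓ satisfies all
  T T F F  ✗ fails (x3 || !x2)
  T T F T  ✗ fails (x3 || !x2)
  T T T F  ✗ fails (!x2 || !x3)
  T T T T  ✗ fails (!x2 || !x3)
4 of the 16 rows are models.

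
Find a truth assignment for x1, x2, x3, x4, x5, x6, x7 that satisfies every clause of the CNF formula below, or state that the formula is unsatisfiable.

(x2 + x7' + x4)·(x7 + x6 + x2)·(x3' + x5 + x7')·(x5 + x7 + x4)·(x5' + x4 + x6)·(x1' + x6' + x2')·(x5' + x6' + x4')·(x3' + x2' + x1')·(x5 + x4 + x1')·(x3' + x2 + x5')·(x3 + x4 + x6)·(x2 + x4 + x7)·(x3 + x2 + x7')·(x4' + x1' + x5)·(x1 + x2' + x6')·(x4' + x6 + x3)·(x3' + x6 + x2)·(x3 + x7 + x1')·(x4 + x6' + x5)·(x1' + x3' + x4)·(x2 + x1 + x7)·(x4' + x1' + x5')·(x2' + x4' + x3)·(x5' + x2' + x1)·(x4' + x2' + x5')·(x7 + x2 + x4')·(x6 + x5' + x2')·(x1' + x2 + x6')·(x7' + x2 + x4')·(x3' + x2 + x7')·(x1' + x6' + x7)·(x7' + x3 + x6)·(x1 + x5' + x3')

x1: 0,  x2: 1,  x3: 1,  x4: 1,  x5: 0,  x6: 0,  x7: 0

Try x2 = 1.
Try x1 = 0.
Unit clause (x6') forces x6 = 0.
Unit clause (x5') forces x5 = 0.
Try x3 = 1.
Unit clause (x7') forces x7 = 0.
Unit clause (x4) forces x4 = 1.
Every clause now holds.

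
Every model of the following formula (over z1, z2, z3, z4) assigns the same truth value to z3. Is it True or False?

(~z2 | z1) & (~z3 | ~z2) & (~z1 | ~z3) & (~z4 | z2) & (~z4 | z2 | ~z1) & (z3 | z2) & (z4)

Suppose z3 = 1.
(~z2) alone gives z2 = 0.
(~z1) alone gives z1 = 0.
(~z4) alone gives z4 = 0.
That conflicts with the unit clause (z4).
So every satisfying assignment has z3 = False.

False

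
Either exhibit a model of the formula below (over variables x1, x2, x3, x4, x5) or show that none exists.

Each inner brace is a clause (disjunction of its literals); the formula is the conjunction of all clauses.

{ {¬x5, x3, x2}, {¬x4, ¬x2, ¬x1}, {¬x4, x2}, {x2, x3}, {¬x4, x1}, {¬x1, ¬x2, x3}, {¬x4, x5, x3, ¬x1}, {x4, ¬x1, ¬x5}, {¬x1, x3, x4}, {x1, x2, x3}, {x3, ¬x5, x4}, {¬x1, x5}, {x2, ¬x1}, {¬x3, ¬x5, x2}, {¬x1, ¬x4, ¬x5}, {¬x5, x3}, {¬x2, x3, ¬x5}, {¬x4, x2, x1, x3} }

Try x4 = False.
Try x2 = True.
Try x1 = False.
Try x3 = False.
Unit clause (¬x5) forces x5 = False.
This assignment satisfies each clause.

x1: False, x2: True, x3: False, x4: False, x5: False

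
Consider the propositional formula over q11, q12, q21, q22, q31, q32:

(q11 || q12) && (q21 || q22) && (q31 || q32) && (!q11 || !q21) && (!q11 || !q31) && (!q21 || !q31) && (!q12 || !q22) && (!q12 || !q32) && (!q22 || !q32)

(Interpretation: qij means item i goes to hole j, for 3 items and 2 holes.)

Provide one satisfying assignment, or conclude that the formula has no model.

Case q11 = true:
Unit clause (!q21) forces q21 = false.
Unit clause (q22) forces q22 = true.
Unit clause (!q31) forces q31 = false.
Unit clause (q32) forces q32 = true.
That conflicts with the unit clause (!q32).
That branch fails; take q11 = false instead.
Unit clause (q12) forces q12 = true.
Unit clause (!q22) forces q22 = false.
Unit clause (q21) forces q21 = true.
Unit clause (!q31) forces q31 = false.
Unit clause (q32) forces q32 = true.
That conflicts with the unit clause (!q32).
Either choice for q11 ends in contradiction.

UNSATISFIABLE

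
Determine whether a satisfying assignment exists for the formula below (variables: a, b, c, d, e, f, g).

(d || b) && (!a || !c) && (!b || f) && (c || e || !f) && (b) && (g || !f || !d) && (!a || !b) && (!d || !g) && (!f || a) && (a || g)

The clause (b) is unit, so b = true.
The clause (f) is unit, so f = true.
The clause (!a) is unit, so a = false.
That conflicts with the unit clause (a).
No assignment satisfies every clause.

Unsatisfiable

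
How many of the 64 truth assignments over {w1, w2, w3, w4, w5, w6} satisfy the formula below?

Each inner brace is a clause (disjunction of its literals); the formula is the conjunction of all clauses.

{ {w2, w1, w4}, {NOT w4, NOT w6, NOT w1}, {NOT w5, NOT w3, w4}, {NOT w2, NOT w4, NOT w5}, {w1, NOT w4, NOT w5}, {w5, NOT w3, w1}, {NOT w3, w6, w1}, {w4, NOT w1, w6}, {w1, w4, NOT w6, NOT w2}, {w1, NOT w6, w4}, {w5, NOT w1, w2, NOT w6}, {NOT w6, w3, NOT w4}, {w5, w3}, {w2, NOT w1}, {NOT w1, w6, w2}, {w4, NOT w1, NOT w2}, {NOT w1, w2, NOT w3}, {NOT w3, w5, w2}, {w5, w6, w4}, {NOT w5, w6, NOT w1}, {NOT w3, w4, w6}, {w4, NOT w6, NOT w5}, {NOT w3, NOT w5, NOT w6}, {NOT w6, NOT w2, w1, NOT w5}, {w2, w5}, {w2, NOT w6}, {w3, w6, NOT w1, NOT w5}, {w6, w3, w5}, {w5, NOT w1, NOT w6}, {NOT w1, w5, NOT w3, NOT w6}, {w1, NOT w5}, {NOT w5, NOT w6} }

There are 2^6 = 64 truth assignments over (w1, w2, w3, w4, w5, w6).
Split on w1. With w1 = true, the clauses containing w1 are satisfied and NOT w1 drops from the rest; 1 of the 2^5 = 32 assignments to the other variables satisfy what remains.
With w1 = false, by the same count on the reduced clause set, 0 assignments work.
(One model: w1=T, w2=T, w3=T, w4=T, w5=F, w6=F.)
Total: 1 + 0 = 1.

1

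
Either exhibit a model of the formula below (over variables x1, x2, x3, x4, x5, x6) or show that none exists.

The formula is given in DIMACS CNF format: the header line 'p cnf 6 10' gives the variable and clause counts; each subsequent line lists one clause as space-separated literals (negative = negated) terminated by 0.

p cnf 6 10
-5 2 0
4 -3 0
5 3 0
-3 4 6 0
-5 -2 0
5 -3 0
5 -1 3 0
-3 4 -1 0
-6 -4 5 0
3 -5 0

UNSATISFIABLE

Case x5 = False:
The clause (x3) is unit, so x3 = True.
But (¬x3) is also a unit clause — contradiction.
That branch fails; take x5 = True instead.
The clause (x2) is unit, so x2 = True.
But (¬x2) is also a unit clause — contradiction.
Neither x5 = True nor x5 = False works.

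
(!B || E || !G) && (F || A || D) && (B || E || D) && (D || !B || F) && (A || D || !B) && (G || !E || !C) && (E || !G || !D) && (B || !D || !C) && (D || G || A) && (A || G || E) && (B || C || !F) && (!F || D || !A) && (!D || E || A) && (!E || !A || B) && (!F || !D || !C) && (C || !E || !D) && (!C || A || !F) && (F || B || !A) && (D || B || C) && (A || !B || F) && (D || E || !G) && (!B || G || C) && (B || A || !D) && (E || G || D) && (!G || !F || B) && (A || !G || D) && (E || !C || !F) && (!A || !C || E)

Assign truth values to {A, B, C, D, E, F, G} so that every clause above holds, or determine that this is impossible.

A ↦ true, B ↦ true, C ↦ true, D ↦ true, E ↦ true, F ↦ false, G ↦ true

Case B = true:
Case E = true:
Case D = true:
Unit clause (C) forces C = true.
Unit clause (G) forces G = true.
Unit clause (!F) forces F = false.
Unit clause (A) forces A = true.
This assignment satisfies each clause.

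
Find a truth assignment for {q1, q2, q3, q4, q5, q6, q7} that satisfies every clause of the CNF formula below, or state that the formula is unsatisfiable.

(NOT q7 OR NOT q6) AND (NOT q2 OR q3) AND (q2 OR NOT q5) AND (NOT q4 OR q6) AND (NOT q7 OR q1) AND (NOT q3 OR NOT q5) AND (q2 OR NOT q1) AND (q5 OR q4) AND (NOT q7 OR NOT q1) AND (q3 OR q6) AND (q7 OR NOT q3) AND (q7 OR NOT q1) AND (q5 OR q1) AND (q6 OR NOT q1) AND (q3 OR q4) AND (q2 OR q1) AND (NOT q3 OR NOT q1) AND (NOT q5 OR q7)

Try q7 = false.
Unit clause (NOT q3) forces q3 = false.
Unit clause (NOT q2) forces q2 = false.
Unit clause (NOT q5) forces q5 = false.
Unit clause (NOT q1) forces q1 = false.
Now (q1) is unsatisfied and unit — conflict.
Undo q7 and try q7 = true.
Unit clause (NOT q6) forces q6 = false.
Unit clause (NOT q4) forces q4 = false.
Unit clause (q1) forces q1 = true.
Now (NOT q1) is unsatisfied and unit — conflict.
Either choice for q7 ends in contradiction.

UNSATISFIABLE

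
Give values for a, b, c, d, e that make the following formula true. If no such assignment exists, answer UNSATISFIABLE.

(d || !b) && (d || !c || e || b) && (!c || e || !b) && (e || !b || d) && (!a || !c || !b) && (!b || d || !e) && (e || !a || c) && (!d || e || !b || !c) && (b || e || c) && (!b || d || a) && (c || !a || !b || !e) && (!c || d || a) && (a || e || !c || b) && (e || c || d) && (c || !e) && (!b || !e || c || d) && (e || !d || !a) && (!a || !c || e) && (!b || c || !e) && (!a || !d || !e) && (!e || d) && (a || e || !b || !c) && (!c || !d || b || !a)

a ↦ false, b ↦ false, c ↦ true, d ↦ true, e ↦ true

Try d = true.
Try c = true.
Try e = true.
(!a) alone gives a = false.
Every clause is now satisfied; b is unconstrained.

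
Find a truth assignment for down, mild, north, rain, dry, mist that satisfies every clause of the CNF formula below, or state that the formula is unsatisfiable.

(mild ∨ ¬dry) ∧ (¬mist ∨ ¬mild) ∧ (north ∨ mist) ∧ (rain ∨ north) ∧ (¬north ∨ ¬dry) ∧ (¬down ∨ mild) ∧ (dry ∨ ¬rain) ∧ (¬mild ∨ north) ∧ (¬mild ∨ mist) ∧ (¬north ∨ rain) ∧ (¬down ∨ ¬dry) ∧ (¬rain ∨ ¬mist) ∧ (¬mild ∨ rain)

Branch on mild: set mild = True.
(¬mist) alone gives mist = False.
But (mist) is also a unit clause — contradiction.
That branch fails; take mild = False instead.
(¬dry) alone gives dry = False.
(¬down) alone gives down = False.
(¬rain) alone gives rain = False.
(north) alone gives north = True.
But (¬north) is also a unit clause — contradiction.
Neither mild = True nor mild = False works.

UNSATISFIABLE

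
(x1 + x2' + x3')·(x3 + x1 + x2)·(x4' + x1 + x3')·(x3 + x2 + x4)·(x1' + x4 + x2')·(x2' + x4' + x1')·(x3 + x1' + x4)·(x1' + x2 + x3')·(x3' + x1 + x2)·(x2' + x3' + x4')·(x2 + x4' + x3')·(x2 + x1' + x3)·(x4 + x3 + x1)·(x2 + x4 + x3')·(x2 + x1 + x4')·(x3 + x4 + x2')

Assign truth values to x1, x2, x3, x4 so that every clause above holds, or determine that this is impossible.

Branch on x1: set x1 = 0.
Branch on x2: set x2 = 1.
The clause (x3') is unit, so x3 = 0.
The clause (x4) is unit, so x4 = 1.
Every clause now holds.

x1 ↦ 0; x2 ↦ 1; x3 ↦ 0; x4 ↦ 1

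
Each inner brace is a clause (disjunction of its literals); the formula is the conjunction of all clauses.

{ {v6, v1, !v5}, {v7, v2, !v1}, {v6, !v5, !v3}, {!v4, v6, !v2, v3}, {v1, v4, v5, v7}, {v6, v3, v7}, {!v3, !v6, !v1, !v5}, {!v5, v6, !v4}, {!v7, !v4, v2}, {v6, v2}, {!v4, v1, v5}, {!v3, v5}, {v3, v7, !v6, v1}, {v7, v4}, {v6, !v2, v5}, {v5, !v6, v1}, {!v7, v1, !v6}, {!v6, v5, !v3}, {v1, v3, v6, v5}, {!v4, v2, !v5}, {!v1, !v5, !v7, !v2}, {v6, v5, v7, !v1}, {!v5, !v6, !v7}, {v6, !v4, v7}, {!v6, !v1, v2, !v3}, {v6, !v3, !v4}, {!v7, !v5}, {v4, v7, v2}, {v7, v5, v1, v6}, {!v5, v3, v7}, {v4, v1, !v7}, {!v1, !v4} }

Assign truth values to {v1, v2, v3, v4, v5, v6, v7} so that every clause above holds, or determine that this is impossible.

v1 ↦ true; v2 ↦ false; v3 ↦ false; v4 ↦ false; v5 ↦ false; v6 ↦ true; v7 ↦ true

Try v6 = true.
Try v3 = false.
Try v7 = true.
From the singleton clause (v1), v1 = true.
From the singleton clause (!v5), v5 = false.
From the singleton clause (!v4), v4 = false.
All clauses hold; v2 can take either value.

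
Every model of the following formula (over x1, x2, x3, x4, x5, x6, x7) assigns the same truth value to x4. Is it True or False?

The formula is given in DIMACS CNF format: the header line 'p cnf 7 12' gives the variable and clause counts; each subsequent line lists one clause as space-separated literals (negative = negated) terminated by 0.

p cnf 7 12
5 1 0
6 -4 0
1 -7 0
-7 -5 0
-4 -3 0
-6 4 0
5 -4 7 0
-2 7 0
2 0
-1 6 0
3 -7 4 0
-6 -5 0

True

Suppose x4 = False.
Unit clause (¬x6) forces x6 = False.
Unit clause (x2) forces x2 = True.
Unit clause (x7) forces x7 = True.
Unit clause (x1) forces x1 = True.
Now (¬x1) is unsatisfied and unit — conflict.
So every satisfying assignment has x4 = True.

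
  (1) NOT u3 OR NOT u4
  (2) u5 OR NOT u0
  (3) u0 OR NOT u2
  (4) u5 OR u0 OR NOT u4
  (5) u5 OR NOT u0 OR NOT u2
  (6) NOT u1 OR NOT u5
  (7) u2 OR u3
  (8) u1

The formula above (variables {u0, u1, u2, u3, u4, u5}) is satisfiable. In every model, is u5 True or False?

False

Suppose u5 = true.
(NOT u1) alone gives u1 = false.
That conflicts with the unit clause (u1).
So every satisfying assignment has u5 = False.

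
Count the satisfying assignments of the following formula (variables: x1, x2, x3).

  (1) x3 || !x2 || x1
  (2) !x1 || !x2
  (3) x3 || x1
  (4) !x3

There are 2^3 = 8 truth assignments over (x1, x2, x3).
Check each against the 4 clauses (columns in the order x1, x2, x3):
  F F F  ✗ fails (x3 || x1)
  F F T  ✗ fails (!x3)
  F T F  ✗ fails (x3 || !x2 || x1)
  F T T  ✗ fails (!x3)
  T F F  ✓ satisfies all
  T F T  ✗ fails (!x3)
  T T F  ✗ fails (!x1 || !x2)
  T T T  ✗ fails (!x1 || !x2)
1 of the 8 rows is a model.

1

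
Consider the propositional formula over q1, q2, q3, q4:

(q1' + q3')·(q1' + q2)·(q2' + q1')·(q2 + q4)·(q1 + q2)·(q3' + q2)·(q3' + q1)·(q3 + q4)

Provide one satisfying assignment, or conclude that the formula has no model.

q1: 0,  q2: 1,  q3: 0,  q4: 1

Try q1 = 0.
(q2) alone gives q2 = 1.
(q3') alone gives q3 = 0.
(q4) alone gives q4 = 1.
All clauses are satisfied.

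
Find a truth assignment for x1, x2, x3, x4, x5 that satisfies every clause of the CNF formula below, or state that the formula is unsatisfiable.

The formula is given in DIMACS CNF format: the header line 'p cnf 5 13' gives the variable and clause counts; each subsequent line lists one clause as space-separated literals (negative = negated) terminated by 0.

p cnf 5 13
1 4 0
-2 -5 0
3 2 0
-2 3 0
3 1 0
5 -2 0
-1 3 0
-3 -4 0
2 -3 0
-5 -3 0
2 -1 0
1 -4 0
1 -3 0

UNSATISFIABLE

Branch on x1: set x1 = True.
From the singleton clause (x3), x3 = True.
From the singleton clause (¬x4), x4 = False.
From the singleton clause (x2), x2 = True.
From the singleton clause (¬x5), x5 = False.
Now (x5) is unsatisfied and unit — conflict.
Undo x1 and try x1 = False.
From the singleton clause (x4), x4 = True.
Now (¬x4) is unsatisfied and unit — conflict.
Neither x1 = True nor x1 = False works.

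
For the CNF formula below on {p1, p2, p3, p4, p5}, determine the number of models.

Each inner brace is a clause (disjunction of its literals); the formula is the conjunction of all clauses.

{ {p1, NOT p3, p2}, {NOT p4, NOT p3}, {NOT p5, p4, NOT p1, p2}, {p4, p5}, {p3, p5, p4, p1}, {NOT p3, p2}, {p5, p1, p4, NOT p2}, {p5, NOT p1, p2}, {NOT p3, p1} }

There are 2^5 = 32 truth assignments over (p1, p2, p3, p4, p5).
Split on p5. With p5 = true, the clauses containing p5 are satisfied and NOT p5 drops from the rest; 8 of the 2^4 = 16 assignments to the other variables satisfy what remains.
With p5 = false, by the same count on the reduced clause set, 3 assignments work.
Total: 8 + 3 = 11.

11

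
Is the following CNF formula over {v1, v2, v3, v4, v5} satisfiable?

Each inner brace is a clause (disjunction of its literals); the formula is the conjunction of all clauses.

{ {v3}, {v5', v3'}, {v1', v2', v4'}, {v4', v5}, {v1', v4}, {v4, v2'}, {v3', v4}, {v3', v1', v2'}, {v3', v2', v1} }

No

The clause (v3) is unit, so v3 = 1.
The clause (v5') is unit, so v5 = 0.
The clause (v4') is unit, so v4 = 0.
But (v4) is also a unit clause — contradiction.
No assignment satisfies every clause.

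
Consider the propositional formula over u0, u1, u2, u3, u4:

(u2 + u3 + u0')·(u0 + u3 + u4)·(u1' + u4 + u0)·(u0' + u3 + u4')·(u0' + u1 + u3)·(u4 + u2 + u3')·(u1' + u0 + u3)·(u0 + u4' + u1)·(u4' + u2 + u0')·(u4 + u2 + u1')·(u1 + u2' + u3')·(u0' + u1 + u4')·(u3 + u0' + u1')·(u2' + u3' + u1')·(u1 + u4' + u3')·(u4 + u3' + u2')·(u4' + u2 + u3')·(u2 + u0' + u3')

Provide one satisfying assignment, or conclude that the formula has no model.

UNSATISFIABLE

Suppose u2 = 1.
Suppose u1 = 1.
Unit clause (u3') forces u3 = 0.
Unit clause (u0) forces u0 = 1.
Now (u0') is unsatisfied and unit — conflict.
Undo u1 and try u1 = 0.
Unit clause (u3') forces u3 = 0.
Unit clause (u0') forces u0 = 0.
Unit clause (u4) forces u4 = 1.
Now (u4') is unsatisfied and unit — conflict.
Neither u1 = 1 nor u1 = 0 works.
Undo u2 and try u2 = 0.
Suppose u3 = 1.
Unit clause (u4) forces u4 = 1.
Now (u4') is unsatisfied and unit — conflict.
Undo u3 and try u3 = 0.
Unit clause (u0') forces u0 = 0.
Unit clause (u4) forces u4 = 1.
Unit clause (u1') forces u1 = 0.
Now (u1) is unsatisfied and unit — conflict.
Neither u3 = 1 nor u3 = 0 works.
Neither u2 = 1 nor u2 = 0 works.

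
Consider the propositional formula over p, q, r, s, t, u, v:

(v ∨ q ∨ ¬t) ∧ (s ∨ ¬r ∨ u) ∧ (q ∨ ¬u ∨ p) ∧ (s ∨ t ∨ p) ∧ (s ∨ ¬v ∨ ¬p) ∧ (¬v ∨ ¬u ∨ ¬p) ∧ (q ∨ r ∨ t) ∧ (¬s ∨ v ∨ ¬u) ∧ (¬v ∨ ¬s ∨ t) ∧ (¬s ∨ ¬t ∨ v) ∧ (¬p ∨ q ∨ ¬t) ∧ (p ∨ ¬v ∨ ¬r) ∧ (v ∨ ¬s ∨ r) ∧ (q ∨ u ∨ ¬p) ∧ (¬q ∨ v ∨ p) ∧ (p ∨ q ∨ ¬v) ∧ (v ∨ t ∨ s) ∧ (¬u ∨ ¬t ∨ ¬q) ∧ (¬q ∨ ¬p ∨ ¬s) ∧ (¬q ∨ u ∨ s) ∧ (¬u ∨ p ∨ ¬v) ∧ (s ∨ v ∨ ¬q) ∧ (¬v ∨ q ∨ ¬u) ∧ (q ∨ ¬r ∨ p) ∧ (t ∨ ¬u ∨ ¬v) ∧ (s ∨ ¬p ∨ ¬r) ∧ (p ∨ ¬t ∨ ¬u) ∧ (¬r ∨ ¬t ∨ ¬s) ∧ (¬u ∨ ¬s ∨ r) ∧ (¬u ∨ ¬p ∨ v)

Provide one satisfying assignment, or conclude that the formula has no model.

p: False, q: True, r: False, s: True, t: True, u: False, v: True

Try v = True.
Try s = True.
Unit clause (t) forces t = True.
Unit clause (¬r) forces r = False.
Unit clause (¬u) forces u = False.
Try p = False.
Unit clause (q) forces q = True.
Every clause now holds.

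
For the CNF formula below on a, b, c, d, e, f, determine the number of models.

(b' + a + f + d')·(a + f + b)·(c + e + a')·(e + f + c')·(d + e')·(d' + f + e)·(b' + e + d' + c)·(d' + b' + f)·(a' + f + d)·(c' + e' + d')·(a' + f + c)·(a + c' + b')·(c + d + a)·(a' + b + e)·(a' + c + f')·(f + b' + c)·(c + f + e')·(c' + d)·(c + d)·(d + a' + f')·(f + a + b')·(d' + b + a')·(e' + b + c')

5

There are 2^6 = 64 truth assignments over (a, b, c, d, e, f).
Split on f. With f = 1, the clauses containing f are satisfied and f' drops from the rest; 5 of the 2^5 = 32 assignments to the other variables satisfy what remains.
With f = 0, by the same count on the reduced clause set, 0 assignments work.
(One model: a=F, b=F, c=F, d=T, e=F, f=T.)
Total: 5 + 0 = 5.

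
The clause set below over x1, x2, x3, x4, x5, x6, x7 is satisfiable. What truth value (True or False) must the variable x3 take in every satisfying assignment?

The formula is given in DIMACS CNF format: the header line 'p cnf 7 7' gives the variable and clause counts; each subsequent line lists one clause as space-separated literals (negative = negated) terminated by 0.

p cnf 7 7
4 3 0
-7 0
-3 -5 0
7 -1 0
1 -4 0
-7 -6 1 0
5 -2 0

True

Suppose x3 = False.
Unit clause (x4) forces x4 = True.
Unit clause (¬x7) forces x7 = False.
Unit clause (¬x1) forces x1 = False.
But (x1) is also a unit clause — contradiction.
So every satisfying assignment has x3 = True.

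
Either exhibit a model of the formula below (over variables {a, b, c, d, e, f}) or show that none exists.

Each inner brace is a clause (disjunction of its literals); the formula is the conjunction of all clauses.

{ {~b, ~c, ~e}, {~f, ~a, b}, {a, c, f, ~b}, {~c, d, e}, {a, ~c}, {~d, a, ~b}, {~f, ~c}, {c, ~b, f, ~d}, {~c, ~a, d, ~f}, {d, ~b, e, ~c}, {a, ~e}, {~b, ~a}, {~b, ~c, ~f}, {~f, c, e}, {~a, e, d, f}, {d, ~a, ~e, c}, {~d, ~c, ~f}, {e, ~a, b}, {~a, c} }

a ↦ 0,  b ↦ 0,  c ↦ 0,  d ↦ 0,  e ↦ 0,  f ↦ 0

Branch on a: set a = 0.
From the singleton clause (~c), c = 0.
From the singleton clause (~e), e = 0.
From the singleton clause (~f), f = 0.
From the singleton clause (~b), b = 0.
All clauses hold; d can take either value.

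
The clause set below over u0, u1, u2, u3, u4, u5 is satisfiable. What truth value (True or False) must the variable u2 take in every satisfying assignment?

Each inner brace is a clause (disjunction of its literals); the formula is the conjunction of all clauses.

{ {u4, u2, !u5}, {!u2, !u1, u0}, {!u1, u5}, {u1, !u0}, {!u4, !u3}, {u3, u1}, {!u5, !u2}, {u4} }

False

Suppose u2 = true.
Unit clause (!u5) forces u5 = false.
Unit clause (!u1) forces u1 = false.
Unit clause (!u0) forces u0 = false.
Unit clause (u3) forces u3 = true.
Unit clause (!u4) forces u4 = false.
But (u4) is also a unit clause — contradiction.
So every satisfying assignment has u2 = False.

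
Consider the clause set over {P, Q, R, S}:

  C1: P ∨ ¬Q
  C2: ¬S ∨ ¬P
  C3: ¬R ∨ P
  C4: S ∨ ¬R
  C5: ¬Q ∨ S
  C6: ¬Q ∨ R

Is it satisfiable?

Yes, satisfiable

Try P = True.
(¬S) alone gives S = False.
(¬R) alone gives R = False.
(¬Q) alone gives Q = False.
This assignment satisfies each clause.
A satisfying assignment: P=True, Q=False, R=False, S=False.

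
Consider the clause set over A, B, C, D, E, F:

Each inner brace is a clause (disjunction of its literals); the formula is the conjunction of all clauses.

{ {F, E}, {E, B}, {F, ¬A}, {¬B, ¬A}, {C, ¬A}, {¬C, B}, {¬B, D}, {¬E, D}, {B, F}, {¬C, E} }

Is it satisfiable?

Case F = False:
The clause (E) is unit, so E = True.
The clause (¬A) is unit, so A = False.
The clause (D) is unit, so D = True.
The clause (B) is unit, so B = True.
No clause remains; C is free.
A satisfying assignment: A: False, B: True, C: False, D: True, E: True, F: False.

Yes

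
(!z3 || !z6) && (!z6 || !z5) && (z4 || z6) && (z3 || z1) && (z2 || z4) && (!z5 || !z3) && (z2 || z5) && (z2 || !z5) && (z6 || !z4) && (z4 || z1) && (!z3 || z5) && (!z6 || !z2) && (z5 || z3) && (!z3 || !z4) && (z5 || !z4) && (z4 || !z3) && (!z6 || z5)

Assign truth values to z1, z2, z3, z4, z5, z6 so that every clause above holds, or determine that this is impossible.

Try z3 = false.
The clause (z1) is unit, so z1 = true.
The clause (z5) is unit, so z5 = true.
The clause (!z6) is unit, so z6 = false.
The clause (z4) is unit, so z4 = true.
That conflicts with the unit clause (!z4).
That branch fails; take z3 = true instead.
The clause (!z6) is unit, so z6 = false.
The clause (z4) is unit, so z4 = true.
That conflicts with the unit clause (!z4).
Either choice for z3 ends in contradiction.

UNSATISFIABLE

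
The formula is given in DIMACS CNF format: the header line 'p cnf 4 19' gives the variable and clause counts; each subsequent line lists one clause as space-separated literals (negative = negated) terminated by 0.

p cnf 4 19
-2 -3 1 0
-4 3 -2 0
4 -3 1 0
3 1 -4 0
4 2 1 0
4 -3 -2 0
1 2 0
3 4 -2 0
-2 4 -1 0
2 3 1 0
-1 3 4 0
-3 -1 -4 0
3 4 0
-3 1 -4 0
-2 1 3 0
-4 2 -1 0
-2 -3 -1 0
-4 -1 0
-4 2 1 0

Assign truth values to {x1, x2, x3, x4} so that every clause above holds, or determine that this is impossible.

x1=True; x2=False; x3=True; x4=False

Try x1 = True.
From the singleton clause (¬x4), x4 = False.
From the singleton clause (¬x2), x2 = False.
From the singleton clause (x3), x3 = True.
This assignment satisfies each clause.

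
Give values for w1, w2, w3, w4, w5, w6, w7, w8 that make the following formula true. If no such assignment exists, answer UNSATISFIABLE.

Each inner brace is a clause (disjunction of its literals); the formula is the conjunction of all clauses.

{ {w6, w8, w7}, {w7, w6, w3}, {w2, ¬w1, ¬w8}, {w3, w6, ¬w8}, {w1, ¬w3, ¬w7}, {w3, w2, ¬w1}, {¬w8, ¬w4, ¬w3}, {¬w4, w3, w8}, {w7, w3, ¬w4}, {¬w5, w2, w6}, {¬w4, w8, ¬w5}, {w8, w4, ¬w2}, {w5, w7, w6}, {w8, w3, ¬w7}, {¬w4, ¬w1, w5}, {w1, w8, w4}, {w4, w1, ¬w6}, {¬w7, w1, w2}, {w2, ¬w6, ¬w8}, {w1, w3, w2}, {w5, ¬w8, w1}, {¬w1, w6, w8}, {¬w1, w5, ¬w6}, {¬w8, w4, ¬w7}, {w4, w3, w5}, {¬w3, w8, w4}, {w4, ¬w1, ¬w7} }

Suppose w6 = True.
Suppose w4 = True.
Suppose w8 = True.
Unit clause (¬w3) forces w3 = False.
Unit clause (w7) forces w7 = True.
Unit clause (w2) forces w2 = True.
Suppose w1 = True.
Unit clause (w5) forces w5 = True.
This assignment satisfies each clause.

w1 ↦ True; w2 ↦ True; w3 ↦ False; w4 ↦ True; w5 ↦ True; w6 ↦ True; w7 ↦ True; w8 ↦ True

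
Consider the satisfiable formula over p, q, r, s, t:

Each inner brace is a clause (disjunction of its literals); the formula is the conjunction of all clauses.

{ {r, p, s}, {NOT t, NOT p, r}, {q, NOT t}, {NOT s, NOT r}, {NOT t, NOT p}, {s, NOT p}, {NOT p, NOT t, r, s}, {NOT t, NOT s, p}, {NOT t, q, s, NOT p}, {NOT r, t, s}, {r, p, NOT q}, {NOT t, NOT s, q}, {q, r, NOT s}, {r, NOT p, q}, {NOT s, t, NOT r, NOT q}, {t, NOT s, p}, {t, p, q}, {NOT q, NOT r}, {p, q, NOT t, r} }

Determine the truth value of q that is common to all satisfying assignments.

True

Suppose q = false.
(NOT t) alone gives t = false.
(p) alone gives p = true.
(s) alone gives s = true.
(NOT r) alone gives r = false.
That conflicts with the unit clause (r).
So every satisfying assignment has q = True.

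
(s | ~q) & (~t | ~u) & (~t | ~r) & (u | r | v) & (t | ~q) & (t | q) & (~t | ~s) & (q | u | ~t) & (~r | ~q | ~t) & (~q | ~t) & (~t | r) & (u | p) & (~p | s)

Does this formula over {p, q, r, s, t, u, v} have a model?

Case s = 1:
The clause (~t) is unit, so t = 0.
The clause (~q) is unit, so q = 0.
Now (q) is unsatisfied and unit — conflict.
Undo s and try s = 0.
The clause (~q) is unit, so q = 0.
The clause (t) is unit, so t = 1.
The clause (~u) is unit, so u = 0.
Now (u) is unsatisfied and unit — conflict.
Both values of s lead to a conflict.
No assignment satisfies every clause.

Unsatisfiable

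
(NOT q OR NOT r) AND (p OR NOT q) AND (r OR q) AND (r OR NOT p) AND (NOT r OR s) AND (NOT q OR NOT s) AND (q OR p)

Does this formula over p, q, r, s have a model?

Case q = false:
Unit clause (r) forces r = true.
Unit clause (s) forces s = true.
Unit clause (p) forces p = true.
All clauses are satisfied.
A satisfying assignment: p ↦ true, q ↦ false, r ↦ true, s ↦ true.

Yes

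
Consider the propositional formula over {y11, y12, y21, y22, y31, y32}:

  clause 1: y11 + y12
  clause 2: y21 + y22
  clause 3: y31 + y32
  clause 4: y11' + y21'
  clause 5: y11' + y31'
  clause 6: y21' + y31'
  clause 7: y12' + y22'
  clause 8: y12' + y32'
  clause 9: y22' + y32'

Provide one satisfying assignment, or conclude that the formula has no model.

UNSATISFIABLE

Try y11 = 1.
Unit clause (y21') forces y21 = 0.
Unit clause (y22) forces y22 = 1.
Unit clause (y31') forces y31 = 0.
Unit clause (y32) forces y32 = 1.
That conflicts with the unit clause (y32').
That branch fails; take y11 = 0 instead.
Unit clause (y12) forces y12 = 1.
Unit clause (y22') forces y22 = 0.
Unit clause (y21) forces y21 = 1.
Unit clause (y31') forces y31 = 0.
Unit clause (y32) forces y32 = 1.
That conflicts with the unit clause (y32').
Neither y11 = 1 nor y11 = 0 works.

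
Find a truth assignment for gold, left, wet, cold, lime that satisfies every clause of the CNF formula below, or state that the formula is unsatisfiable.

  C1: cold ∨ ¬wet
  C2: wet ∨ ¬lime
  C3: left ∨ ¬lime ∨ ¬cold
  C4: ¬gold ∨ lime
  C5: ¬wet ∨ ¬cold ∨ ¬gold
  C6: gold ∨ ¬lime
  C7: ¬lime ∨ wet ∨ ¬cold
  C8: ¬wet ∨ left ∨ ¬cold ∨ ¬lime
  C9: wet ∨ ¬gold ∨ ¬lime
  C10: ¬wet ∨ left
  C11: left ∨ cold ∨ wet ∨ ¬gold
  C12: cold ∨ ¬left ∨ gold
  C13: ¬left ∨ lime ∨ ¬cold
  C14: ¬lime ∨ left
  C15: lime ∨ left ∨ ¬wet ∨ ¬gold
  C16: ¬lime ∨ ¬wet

Try cold = True.
Try wet = False.
From the singleton clause (¬lime), lime = False.
From the singleton clause (¬gold), gold = False.
From the singleton clause (¬left), left = False.
All clauses are satisfied.

gold=False; left=False; wet=False; cold=True; lime=False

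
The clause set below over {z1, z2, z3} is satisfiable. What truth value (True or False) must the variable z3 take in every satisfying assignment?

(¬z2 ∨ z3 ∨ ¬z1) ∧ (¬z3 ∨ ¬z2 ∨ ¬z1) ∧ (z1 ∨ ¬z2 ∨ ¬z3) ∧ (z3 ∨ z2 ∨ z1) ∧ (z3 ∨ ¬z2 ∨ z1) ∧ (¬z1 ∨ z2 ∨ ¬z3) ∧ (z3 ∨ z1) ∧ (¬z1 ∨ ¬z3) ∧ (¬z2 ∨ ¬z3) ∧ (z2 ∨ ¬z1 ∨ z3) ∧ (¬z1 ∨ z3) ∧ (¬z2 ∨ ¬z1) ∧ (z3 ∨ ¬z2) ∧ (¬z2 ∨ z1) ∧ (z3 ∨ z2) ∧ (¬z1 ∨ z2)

Suppose z3 = False.
(z1) alone gives z1 = True.
But (¬z1) is also a unit clause — contradiction.
So every satisfying assignment has z3 = True.

True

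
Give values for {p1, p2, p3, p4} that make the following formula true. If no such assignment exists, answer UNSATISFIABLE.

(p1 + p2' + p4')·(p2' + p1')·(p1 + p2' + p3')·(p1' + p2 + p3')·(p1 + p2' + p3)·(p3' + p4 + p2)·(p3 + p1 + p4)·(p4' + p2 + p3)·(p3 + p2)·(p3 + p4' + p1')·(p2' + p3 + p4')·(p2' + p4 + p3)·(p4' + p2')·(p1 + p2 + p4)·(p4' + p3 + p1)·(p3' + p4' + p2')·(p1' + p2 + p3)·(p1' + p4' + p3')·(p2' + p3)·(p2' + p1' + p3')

Suppose p2 = 0.
From the singleton clause (p3), p3 = 1.
From the singleton clause (p1'), p1 = 0.
From the singleton clause (p4), p4 = 1.
This assignment satisfies each clause.

p1 ↦ 0,  p2 ↦ 0,  p3 ↦ 1,  p4 ↦ 1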